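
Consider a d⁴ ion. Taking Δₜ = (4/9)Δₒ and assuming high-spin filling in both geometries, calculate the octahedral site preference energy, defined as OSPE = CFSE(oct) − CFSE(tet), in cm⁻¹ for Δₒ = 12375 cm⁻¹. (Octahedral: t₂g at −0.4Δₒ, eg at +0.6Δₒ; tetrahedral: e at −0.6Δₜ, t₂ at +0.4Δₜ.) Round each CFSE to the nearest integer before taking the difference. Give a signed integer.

-5225

In an octahedral site d⁴ (HS) is t₂g³ eg¹, giving CFSE(oct) = -0.6Δₒ = -7425 cm⁻¹.
Tetrahedral e² t₂² gives -0.4Δₜ = -0.4 × (4/9) × 12375 = -2200 cm⁻¹.
OSPE = CFSE(oct) − CFSE(tet) = -7425 − (-2200) = -5225 cm⁻¹.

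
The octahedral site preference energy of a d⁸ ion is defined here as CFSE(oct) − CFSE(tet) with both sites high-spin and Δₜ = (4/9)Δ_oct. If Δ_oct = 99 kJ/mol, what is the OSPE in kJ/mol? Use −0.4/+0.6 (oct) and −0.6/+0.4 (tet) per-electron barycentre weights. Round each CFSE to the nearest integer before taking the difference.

-84

Octahedral (high-spin): t2g^6 e_g^2, CFSE = 6(−0.4) + 2(+0.6) = -1.2Δ_oct = -1.2 × 99 = -119 kJ/mol.
In a tetrahedral site the filling is e^4 t2^4: CFSE(tet) = -0.8Δₜ = -0.8 × (4/9)(99) = -35 kJ/mol.
Subtracting, OSPE = -119 − (-35) = -84 kJ/mol.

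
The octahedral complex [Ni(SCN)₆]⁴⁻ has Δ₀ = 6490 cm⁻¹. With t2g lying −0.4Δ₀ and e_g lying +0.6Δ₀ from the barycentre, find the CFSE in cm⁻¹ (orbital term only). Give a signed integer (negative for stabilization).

Each SCN⁻ contributes -1; 6 × (-1) = -6. With overall charge -4, Ni is in the +2 oxidation state.
Ni²⁺: group 10, so d-count = 10 − 2 = 8.
For octahedral d⁸ the high- and low-spin configurations coincide.
Electron filling gives t2g^6 e_g^2.
CFSE(orbital) = 6×(-0.4Δ₀) + 2×(0.6Δ₀) = -1.2Δ₀; with Δ₀ = 6490 cm⁻¹ that is -7788 cm⁻¹.

-7788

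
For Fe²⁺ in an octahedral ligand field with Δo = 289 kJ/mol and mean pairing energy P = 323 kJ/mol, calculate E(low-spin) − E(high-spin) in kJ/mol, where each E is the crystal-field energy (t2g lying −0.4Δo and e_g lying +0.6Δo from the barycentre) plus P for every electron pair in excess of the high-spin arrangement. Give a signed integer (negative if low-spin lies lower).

Group 8 minus oxidation state +2 gives a d⁶ configuration for Fe²⁺.
High-spin: t2g^4 e_g^2, CFSE = -0.4Δo = -116 kJ/mol.
Low-spin t2g^6 e_g^0 gives -2.4Δo = -694 kJ/mol, but forming 2 extra pairs costs 2P = 646 kJ/mol, so E(LS) = -694 + 646 = -48 kJ/mol.
The difference is -48 − (-116) = 68 kJ/mol, so high-spin lies lower.

68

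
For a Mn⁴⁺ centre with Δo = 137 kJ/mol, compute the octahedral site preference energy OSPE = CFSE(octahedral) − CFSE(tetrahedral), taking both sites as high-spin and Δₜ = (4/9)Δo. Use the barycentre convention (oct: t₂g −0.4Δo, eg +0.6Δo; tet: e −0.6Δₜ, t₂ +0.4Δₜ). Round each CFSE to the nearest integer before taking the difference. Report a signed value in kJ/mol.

-115

Mn is in group 7, so Mn⁴⁺ is d³ (7 − 4 = 3).
Octahedral (high-spin): t₂g³ eg⁰, CFSE = 3(−0.4) + 0(+0.6) = -1.2Δo = -1.2 × 137 = -164 kJ/mol.
Tetrahedral: e² t₂¹, CFSE = 2(−0.6) + 1(+0.4) = -0.8Δₜ = -0.8 × (4/9) × 137 = -49 kJ/mol.
OSPE = -164 − (-49) = -115 kJ/mol.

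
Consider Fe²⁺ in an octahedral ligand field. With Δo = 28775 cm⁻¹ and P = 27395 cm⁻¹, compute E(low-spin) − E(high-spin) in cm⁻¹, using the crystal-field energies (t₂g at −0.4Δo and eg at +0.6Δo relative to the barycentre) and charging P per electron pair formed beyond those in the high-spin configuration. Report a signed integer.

Group 8 minus oxidation state +2 gives a d⁶ configuration for Fe²⁺.
In the high-spin limit (t₂g⁴ eg²) the orbital term is -0.4Δo = -11510 cm⁻¹, with no excess pairing.
Low-spin: t₂g⁶ eg⁰, orbital CFSE = -2.4Δo = -69060 cm⁻¹; plus 2 excess pairs × P = +54790 cm⁻¹; total -14270 cm⁻¹.
Thus E(LS) − E(HS) = -2760 cm⁻¹.

-2760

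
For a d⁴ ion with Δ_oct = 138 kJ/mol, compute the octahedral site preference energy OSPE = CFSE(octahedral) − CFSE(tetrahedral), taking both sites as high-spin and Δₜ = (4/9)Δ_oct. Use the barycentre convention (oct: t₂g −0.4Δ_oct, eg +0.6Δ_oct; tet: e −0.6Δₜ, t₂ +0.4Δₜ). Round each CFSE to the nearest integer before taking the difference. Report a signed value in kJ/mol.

In an octahedral site d⁴ (HS) is t₂g³ eg¹, giving CFSE(oct) = -0.6Δ_oct = -83 kJ/mol.
Tetrahedral e² t₂² gives -0.4Δₜ = -0.4 × (4/9) × 138 = -25 kJ/mol.
OSPE = -83 − (-25) = -58 kJ/mol.

-58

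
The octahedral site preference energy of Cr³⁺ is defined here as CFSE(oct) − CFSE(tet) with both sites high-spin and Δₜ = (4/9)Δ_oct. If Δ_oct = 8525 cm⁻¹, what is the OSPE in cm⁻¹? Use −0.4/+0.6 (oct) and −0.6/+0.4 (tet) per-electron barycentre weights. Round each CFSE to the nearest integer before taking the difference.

-7199

Cr sits in group 6; removing 3 electrons leaves Cr³⁺ with 6 − 3 = 3 d electrons.
In an octahedral site d³ (HS) is t2g^3 e_g^0, giving CFSE(oct) = -1.2Δ_oct = -10230 cm⁻¹.
Tetrahedral e^2 t2^1 gives -0.8Δₜ = -0.8 × (4/9) × 8525 = -3031 cm⁻¹.
Subtracting, OSPE = -10230 − (-3031) = -7199 cm⁻¹.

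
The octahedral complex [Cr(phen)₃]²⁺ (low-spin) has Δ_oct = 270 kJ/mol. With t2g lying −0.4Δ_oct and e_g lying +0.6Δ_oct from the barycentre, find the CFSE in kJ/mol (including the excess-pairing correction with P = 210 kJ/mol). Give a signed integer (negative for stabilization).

-222

phen is neutral, so the +2 overall charge sits on Cr: oxidation state +2.
Cr sits in group 6; removing 2 electrons leaves Cr²⁺ with 6 − 2 = 4 d electrons.
Configuration: t2g^4 e_g^0.
CFSE(orbital) = 4×(-0.4Δ_oct) + 0×(0.6Δ_oct) = -1.6Δ_oct; with Δ_oct = 270 kJ/mol that is -432 kJ/mol.
Relative to high-spin t2g^3 e_g^1 (0 paired), the low-spin configuration has 1 additional pair, contributing +1 × 210 = +210 kJ/mol.
Overall CFSE = -432 + 210 = -222 kJ/mol.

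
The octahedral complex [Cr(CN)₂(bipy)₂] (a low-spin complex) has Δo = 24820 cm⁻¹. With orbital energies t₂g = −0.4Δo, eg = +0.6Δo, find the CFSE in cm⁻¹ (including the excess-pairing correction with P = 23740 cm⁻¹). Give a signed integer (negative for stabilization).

-15972

Ligand charges: 2×(-1) from CN⁻ and 2×(+0) from bipy sum to -2; with overall charge +0, Cr is +2.
Cr sits in group 6; removing 2 electrons leaves Cr²⁺ with 6 − 2 = 4 d electrons.
Electron filling gives t₂g⁴ eg⁰.
CFSE(orbital) = 4×(-0.4Δo) + 0×(0.6Δo) = -1.6Δo; with Δo = 24820 cm⁻¹ that is -39712 cm⁻¹.
High-spin d⁴ would be t₂g³ eg¹ with 0 pairs; low-spin has 1, so 1 excess pair costs +1P = +23740 cm⁻¹.
Overall CFSE = -39712 + 23740 = -15972 cm⁻¹.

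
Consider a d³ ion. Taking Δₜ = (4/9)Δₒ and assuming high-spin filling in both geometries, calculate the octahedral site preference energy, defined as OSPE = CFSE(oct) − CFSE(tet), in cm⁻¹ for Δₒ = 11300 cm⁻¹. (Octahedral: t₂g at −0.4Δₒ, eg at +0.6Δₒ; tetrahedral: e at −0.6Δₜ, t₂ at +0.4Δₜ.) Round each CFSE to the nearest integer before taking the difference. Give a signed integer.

-9542

In an octahedral site d³ (HS) is t₂g³ eg⁰, giving CFSE(oct) = -1.2Δₒ = -13560 cm⁻¹.
In a tetrahedral site the filling is e² t₂¹: CFSE(tet) = -0.8Δₜ = -0.8 × (4/9)(11300) = -4018 cm⁻¹.
OSPE = -13560 − (-4018) = -9542 cm⁻¹.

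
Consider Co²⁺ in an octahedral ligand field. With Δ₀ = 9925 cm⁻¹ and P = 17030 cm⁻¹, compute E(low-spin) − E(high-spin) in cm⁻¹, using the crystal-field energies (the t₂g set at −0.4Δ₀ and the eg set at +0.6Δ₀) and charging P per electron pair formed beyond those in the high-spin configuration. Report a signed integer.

7105

Co is in group 9, so Co²⁺ is d⁷ (9 − 2 = 7).
High-spin d⁷ fills as t₂g⁵ eg² with CFSE 5(−0.4) + 2(+0.6) = -0.8Δ₀ = -7940 cm⁻¹.
Low-spin t₂g⁶ eg¹ gives -1.8Δ₀ = -17865 cm⁻¹, but forming 1 extra pair costs 1P = 17030 cm⁻¹, so E(LS) = -17865 + 17030 = -835 cm⁻¹.
Thus E(LS) − E(HS) = 7105 cm⁻¹.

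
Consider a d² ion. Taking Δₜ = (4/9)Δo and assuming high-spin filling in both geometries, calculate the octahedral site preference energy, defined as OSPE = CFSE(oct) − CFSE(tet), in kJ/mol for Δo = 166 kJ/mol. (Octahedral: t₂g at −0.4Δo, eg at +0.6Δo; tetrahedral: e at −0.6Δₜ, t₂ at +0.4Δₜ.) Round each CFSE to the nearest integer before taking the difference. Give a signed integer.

Octahedral high-spin t₂g² eg⁰: CFSE = -0.8 × 166 = -133 kJ/mol.
Tetrahedral e² t₂⁰ gives -1.2Δₜ = -1.2 × (4/9) × 166 = -89 kJ/mol.
Subtracting, OSPE = -133 − (-89) = -44 kJ/mol.

-44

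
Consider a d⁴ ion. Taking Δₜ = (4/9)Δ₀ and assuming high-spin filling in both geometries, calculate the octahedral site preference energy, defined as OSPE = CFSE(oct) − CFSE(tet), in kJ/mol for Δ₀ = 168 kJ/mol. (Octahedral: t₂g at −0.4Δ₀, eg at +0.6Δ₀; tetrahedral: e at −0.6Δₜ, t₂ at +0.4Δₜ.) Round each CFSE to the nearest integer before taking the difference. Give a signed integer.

Octahedral high-spin t2g^3 e_g^1: CFSE = -0.6 × 168 = -101 kJ/mol.
Tetrahedral: e^2 t2^2, CFSE = 2(−0.6) + 2(+0.4) = -0.4Δₜ = -0.4 × (4/9) × 168 = -30 kJ/mol.
OSPE = CFSE(oct) − CFSE(tet) = -101 − (-30) = -71 kJ/mol.

-71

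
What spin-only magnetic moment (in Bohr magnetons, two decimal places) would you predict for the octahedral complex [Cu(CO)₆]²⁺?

CO is neutral, so the +2 overall charge sits on Cu: oxidation state +2.
Group 11 minus oxidation state +2 gives a d⁹ configuration for Cu²⁺.
Configuration: t₂g⁶ eg³ → 1 unpaired electron.
μ(spin-only) = √[1(1+2)] = √3 ≈ 1.73 Bohr magnetons.

1.73 Bohr magnetons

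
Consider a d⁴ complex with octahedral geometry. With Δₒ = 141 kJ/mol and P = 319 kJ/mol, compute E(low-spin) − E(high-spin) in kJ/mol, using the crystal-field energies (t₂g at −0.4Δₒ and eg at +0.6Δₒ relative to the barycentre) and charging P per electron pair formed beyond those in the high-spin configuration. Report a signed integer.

178

High-spin: t₂g³ eg¹, CFSE = -0.6Δₒ = -85 kJ/mol.
Low-spin t₂g⁴ eg⁰ gives -1.6Δₒ = -226 kJ/mol, but forming 1 extra pair costs 1P = 319 kJ/mol, so E(LS) = -226 + 319 = 93 kJ/mol.
The difference is 93 − (-85) = 178 kJ/mol, so high-spin lies lower.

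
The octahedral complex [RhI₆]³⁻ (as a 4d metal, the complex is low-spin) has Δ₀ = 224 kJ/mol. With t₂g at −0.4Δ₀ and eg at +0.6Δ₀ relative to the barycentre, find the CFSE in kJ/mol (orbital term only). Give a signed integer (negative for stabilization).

-538

Each I⁻ contributes -1; 6 × (-1) = -6. With overall charge -3, Rh is in the +3 oxidation state.
Rh sits in group 9; removing 3 electrons leaves Rh³⁺ with 9 − 3 = 6 d electrons.
The d⁶ electrons fill as t₂g⁶ eg⁰.
CFSE(orbital) = 6×(-0.4Δ₀) + 0×(0.6Δ₀) = -2.4Δ₀; with Δ₀ = 224 kJ/mol that is -538 kJ/mol.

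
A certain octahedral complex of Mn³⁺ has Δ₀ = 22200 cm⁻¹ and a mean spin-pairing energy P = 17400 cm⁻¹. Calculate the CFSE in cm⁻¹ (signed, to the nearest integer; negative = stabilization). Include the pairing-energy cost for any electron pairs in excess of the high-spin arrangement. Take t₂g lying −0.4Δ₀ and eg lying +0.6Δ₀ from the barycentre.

-18120

Mn is in group 7, so Mn³⁺ is d⁴ (7 − 3 = 4).
Since Δ₀ = 22200 cm⁻¹ > P = 17400 cm⁻¹, the complex adopts the low-spin configuration.
That gives t₂g⁴ eg⁰.
Orbital CFSE = -1.6Δ₀ = -1.6 × 22200 = -35520 cm⁻¹.
Excess pairs vs high-spin: 1 − 0 = 1; pairing cost = +17400 cm⁻¹.
Net CFSE = -35520 + 17400 = -18120 cm⁻¹.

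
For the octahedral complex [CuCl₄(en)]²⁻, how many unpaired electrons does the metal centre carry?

Ligand charges: 4×(-1) from Cl⁻ and 1×(+0) from en sum to -4; with overall charge -2, Cu is +2.
Group 11 minus oxidation state +2 gives a d⁹ configuration for Cu²⁺.
Configuration: t₂g⁶ eg³, giving 1 unpaired electron.

1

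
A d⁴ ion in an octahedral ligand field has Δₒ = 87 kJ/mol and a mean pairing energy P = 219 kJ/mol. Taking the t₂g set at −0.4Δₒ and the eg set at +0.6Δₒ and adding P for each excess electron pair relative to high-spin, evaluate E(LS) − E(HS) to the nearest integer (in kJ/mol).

High-spin: t₂g³ eg¹, CFSE = -0.6Δₒ = -52 kJ/mol.
Low-spin t₂g⁴ eg⁰ gives -1.6Δₒ = -139 kJ/mol, but forming 1 extra pair costs 1P = 219 kJ/mol, so E(LS) = -139 + 219 = 80 kJ/mol.
Thus E(LS) − E(HS) = 132 kJ/mol.

132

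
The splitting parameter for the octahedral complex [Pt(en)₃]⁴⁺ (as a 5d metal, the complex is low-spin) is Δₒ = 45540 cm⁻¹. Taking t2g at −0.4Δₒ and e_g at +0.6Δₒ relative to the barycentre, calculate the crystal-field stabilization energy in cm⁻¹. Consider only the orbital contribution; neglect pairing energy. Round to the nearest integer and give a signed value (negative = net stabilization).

en is neutral, so the +4 overall charge sits on Pt: oxidation state +4.
Pt⁴⁺: group 10, so d-count = 10 − 4 = 6.
Configuration: t2g^6 e_g^0.
CFSE(orbital) = 6×(-0.4Δₒ) + 0×(0.6Δₒ) = -2.4Δₒ; with Δₒ = 45540 cm⁻¹ that is -109296 cm⁻¹.

-109296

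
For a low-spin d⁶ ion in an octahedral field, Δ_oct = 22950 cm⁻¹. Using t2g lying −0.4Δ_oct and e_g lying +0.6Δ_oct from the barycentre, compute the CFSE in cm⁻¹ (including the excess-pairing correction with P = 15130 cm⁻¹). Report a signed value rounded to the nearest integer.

-24820

Configuration: t2g^6 e_g^0.
Orbital CFSE = 6(-0.4) + 0(0.6) = -2.4Δ_oct = -2.4 × 22950 = -55080 cm⁻¹.
Pairing penalty: 3 pairs vs 1 in the high-spin reference → 2 extra × P = 30260 cm⁻¹.
Overall CFSE = -55080 + 30260 = -24820 cm⁻¹.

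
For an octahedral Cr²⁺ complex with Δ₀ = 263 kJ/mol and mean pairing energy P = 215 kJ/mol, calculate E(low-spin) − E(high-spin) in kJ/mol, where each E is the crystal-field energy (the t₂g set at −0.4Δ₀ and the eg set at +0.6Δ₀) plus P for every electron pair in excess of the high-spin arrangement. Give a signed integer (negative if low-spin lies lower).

-48

Cr sits in group 6; removing 2 electrons leaves Cr²⁺ with 6 − 2 = 4 d electrons.
In the high-spin limit (t₂g³ eg¹) the orbital term is -0.6Δ₀ = -158 kJ/mol, with no excess pairing.
Low-spin t₂g⁴ eg⁰ gives -1.6Δ₀ = -421 kJ/mol, but forming 1 extra pair costs 1P = 215 kJ/mol, so E(LS) = -421 + 215 = -206 kJ/mol.
Thus E(LS) − E(HS) = -48 kJ/mol.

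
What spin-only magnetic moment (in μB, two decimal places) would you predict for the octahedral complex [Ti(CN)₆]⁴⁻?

Each CN⁻ contributes -1; 6 × (-1) = -6. With overall charge -4, Ti is in the +2 oxidation state.
Group 4 minus oxidation state +2 gives a d² configuration for Ti²⁺.
Configuration: t₂g² eg⁰ → 2 unpaired electrons.
μ(spin-only) = √[2(2+2)] = √8 ≈ 2.83 μB.

2.83 μB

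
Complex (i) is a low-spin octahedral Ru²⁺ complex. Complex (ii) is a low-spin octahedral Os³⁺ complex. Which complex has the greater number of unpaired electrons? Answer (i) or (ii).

(ii)

(i): Ru sits in group 8; removing 2 electrons leaves Ru²⁺ with 8 − 2 = 6 d electrons; t₂g⁶ eg⁰ → 0 unpaired.
(ii): Os is in group 8, so Os³⁺ is d⁵ (8 − 3 = 5); t₂g⁵ eg⁰ → 1 unpaired.
So (ii) has more unpaired electrons.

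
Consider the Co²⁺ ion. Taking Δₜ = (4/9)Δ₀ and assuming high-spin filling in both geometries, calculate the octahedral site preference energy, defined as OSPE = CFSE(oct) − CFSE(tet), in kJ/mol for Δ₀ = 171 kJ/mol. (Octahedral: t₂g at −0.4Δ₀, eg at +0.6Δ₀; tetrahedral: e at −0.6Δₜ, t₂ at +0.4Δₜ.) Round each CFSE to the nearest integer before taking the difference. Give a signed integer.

Group 9 minus oxidation state +2 gives a d⁷ configuration for Co²⁺.
In an octahedral site d⁷ (HS) is t2g^5 e_g^2, giving CFSE(oct) = -0.8Δ₀ = -137 kJ/mol.
Tetrahedral: e^4 t2^3, CFSE = 4(−0.6) + 3(+0.4) = -1.2Δₜ = -1.2 × (4/9) × 171 = -91 kJ/mol.
Subtracting, OSPE = -137 − (-91) = -46 kJ/mol.

-46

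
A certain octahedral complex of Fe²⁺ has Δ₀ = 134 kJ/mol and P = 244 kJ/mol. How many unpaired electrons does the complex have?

Group 8 minus oxidation state +2 gives a d⁶ configuration for Fe²⁺.
With Δ₀ < P the complex is high-spin.
That gives t2g^4 e_g^2.
Unpaired electrons: 4.

4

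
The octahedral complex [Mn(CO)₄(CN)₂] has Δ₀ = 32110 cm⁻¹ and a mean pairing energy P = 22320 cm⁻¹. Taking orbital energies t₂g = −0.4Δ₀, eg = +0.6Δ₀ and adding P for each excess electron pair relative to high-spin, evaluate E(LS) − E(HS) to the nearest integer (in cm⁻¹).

Ligand charges: 4×(+0) from CO and 2×(-1) from CN⁻ sum to -2; with overall charge +0, Mn is +2.
Mn²⁺: group 7, so d-count = 7 − 2 = 5.
In the high-spin limit (t₂g³ eg²) the orbital term is 0.0Δ₀ = 0 cm⁻¹, with no excess pairing.
Low-spin: t₂g⁵ eg⁰, orbital CFSE = -2.0Δ₀ = -64220 cm⁻¹; plus 2 excess pairs × P = +44640 cm⁻¹; total -19580 cm⁻¹.
Thus E(LS) − E(HS) = -19580 cm⁻¹.

-19580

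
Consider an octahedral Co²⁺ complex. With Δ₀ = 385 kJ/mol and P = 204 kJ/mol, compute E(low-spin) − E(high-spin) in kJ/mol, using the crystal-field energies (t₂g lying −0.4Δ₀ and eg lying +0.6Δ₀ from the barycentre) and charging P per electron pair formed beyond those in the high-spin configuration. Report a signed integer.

Co²⁺: group 9, so d-count = 9 − 2 = 7.
High-spin: t₂g⁵ eg², CFSE = -0.8Δ₀ = -308 kJ/mol.
Low-spin t₂g⁶ eg¹ gives -1.8Δ₀ = -693 kJ/mol, but forming 1 extra pair costs 1P = 204 kJ/mol, so E(LS) = -693 + 204 = -489 kJ/mol.
E(LS) − E(HS) = -489 − (-308) = -181 kJ/mol.

-181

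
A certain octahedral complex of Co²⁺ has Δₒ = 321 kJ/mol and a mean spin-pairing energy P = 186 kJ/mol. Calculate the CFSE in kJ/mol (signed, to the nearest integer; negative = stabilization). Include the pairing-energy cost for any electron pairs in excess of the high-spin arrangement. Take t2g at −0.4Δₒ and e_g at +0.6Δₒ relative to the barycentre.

-392

Co²⁺: group 9, so d-count = 9 − 2 = 7.
Here Δₒ > P (321 > 186), so the low-spin state is favoured.
Configuration: t2g^6 e_g^1.
Orbital CFSE = -1.8Δₒ = -1.8 × 321 = -578 kJ/mol.
Excess pairs vs high-spin: 3 − 2 = 1; pairing cost = +186 kJ/mol.
Net CFSE = -578 + 186 = -392 kJ/mol.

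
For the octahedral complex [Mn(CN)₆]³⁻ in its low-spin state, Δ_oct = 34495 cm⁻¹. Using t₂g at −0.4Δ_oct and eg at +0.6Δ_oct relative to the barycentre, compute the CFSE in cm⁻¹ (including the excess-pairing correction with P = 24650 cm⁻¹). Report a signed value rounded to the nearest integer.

-30542

Each CN⁻ contributes -1; 6 × (-1) = -6. With overall charge -3, Mn is in the +3 oxidation state.
Mn sits in group 7; removing 3 electrons leaves Mn³⁺ with 7 − 3 = 4 d electrons.
Configuration: t₂g⁴ eg⁰.
The orbital stabilization is -1.6Δ_oct = -1.6 × 34495 = -55192 cm⁻¹.
High-spin d⁴ would be t₂g³ eg¹ with 0 pairs; low-spin has 1, so 1 excess pair costs +1P = +24650 cm⁻¹.
Net CFSE = -55192 + 24650 = -30542 cm⁻¹.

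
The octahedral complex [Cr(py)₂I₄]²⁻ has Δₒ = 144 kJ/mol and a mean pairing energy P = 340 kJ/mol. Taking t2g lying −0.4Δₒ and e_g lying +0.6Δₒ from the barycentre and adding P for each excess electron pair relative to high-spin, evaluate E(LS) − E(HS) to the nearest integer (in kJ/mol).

196

Ligand charges: 2×(+0) from py and 4×(-1) from I⁻ sum to -4; with overall charge -2, Cr is +2.
Group 6 minus oxidation state +2 gives a d⁴ configuration for Cr²⁺.
High-spin: t2g^3 e_g^1, CFSE = -0.6Δₒ = -86 kJ/mol.
For low-spin the configuration is t2g^4 e_g^0: orbital energy -1.6 × 144 = -230 kJ/mol, and 1 additional pair relative to high-spin adds 340 kJ/mol, giving 110 kJ/mol.
Thus E(LS) − E(HS) = 196 kJ/mol.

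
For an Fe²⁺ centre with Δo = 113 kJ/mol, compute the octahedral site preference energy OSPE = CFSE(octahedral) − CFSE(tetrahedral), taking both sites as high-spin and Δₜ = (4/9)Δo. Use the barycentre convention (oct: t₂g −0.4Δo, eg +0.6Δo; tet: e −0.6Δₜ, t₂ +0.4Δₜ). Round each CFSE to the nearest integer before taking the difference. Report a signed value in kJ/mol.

-15

Fe²⁺: group 8, so d-count = 8 − 2 = 6.
Octahedral high-spin t₂g⁴ eg²: CFSE = -0.4 × 113 = -45 kJ/mol.
In a tetrahedral site the filling is e³ t₂³: CFSE(tet) = -0.6Δₜ = -0.6 × (4/9)(113) = -30 kJ/mol.
OSPE = -45 − (-30) = -15 kJ/mol.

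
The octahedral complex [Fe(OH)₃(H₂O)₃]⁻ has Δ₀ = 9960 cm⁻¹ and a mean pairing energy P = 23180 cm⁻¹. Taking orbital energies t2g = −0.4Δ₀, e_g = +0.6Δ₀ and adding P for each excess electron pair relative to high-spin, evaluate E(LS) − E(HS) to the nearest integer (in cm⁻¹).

Ligand charges: 3×(-1) from OH⁻ and 3×(+0) from H₂O sum to -3; with overall charge -1, Fe is +2.
Fe²⁺: group 8, so d-count = 8 − 2 = 6.
In the high-spin limit (t2g^4 e_g^2) the orbital term is -0.4Δ₀ = -3984 cm⁻¹, with no excess pairing.
Low-spin t2g^6 e_g^0 gives -2.4Δ₀ = -23904 cm⁻¹, but forming 2 extra pairs costs 2P = 46360 cm⁻¹, so E(LS) = -23904 + 46360 = 22456 cm⁻¹.
The difference is 22456 − (-3984) = 26440 cm⁻¹, so high-spin lies lower.

26440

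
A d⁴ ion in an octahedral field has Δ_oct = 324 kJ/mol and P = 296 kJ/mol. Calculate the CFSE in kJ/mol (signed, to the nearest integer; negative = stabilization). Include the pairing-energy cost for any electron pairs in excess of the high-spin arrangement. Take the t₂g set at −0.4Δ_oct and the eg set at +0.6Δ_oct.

-222

Δ_oct > P, so pairing is preferred: the ground state is low-spin.
Configuration: t₂g⁴ eg⁰.
Orbital CFSE = -1.6Δ_oct = -1.6 × 324 = -518 kJ/mol.
Excess pairs vs high-spin: 1 − 0 = 1; pairing cost = +296 kJ/mol.
Net CFSE = -518 + 296 = -222 kJ/mol.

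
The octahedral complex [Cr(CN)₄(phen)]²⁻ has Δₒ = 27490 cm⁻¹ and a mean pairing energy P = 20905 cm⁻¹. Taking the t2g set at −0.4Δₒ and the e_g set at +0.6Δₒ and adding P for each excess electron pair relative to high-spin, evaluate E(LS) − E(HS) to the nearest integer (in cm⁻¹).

-6585

Ligand charges: 4×(-1) from CN⁻ and 1×(+0) from phen sum to -4; with overall charge -2, Cr is +2.
Cr is in group 6, so Cr²⁺ is d⁴ (6 − 2 = 4).
High-spin: t2g^3 e_g^1, CFSE = -0.6Δₒ = -16494 cm⁻¹.
For low-spin the configuration is t2g^4 e_g^0: orbital energy -1.6 × 27490 = -43984 cm⁻¹, and 1 additional pair relative to high-spin adds 20905 cm⁻¹, giving -23079 cm⁻¹.
E(LS) − E(HS) = -23079 − (-16494) = -6585 cm⁻¹.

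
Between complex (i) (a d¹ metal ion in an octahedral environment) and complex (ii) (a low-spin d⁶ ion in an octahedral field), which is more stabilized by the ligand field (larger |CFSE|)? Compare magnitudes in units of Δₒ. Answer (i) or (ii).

(ii)

(i): t₂g¹ eg⁰, CFSE = -0.4Δₒ.
(ii): t2g^6 e_g^0, CFSE = -2.4Δₒ.
So (ii) has the larger |CFSE|.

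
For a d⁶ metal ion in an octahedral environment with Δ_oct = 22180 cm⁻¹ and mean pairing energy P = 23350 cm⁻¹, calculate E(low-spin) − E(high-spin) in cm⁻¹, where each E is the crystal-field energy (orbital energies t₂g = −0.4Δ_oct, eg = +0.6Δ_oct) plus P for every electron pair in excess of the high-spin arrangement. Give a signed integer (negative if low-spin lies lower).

In the high-spin limit (t₂g⁴ eg²) the orbital term is -0.4Δ_oct = -8872 cm⁻¹, with no excess pairing.
Low-spin: t₂g⁶ eg⁰, orbital CFSE = -2.4Δ_oct = -53232 cm⁻¹; plus 2 excess pairs × P = +46700 cm⁻¹; total -6532 cm⁻¹.
The difference is -6532 − (-8872) = 2340 cm⁻¹, so high-spin lies lower.

2340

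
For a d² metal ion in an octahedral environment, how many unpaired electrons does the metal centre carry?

For octahedral d² the high- and low-spin configurations coincide.
Configuration: t₂g² eg⁰, giving 2 unpaired electrons.

2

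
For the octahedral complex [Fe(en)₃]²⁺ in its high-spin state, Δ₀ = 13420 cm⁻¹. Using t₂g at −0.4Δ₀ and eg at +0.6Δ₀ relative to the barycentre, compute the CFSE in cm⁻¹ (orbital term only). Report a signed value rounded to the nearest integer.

-5368

en is neutral, so the +2 overall charge sits on Fe: oxidation state +2.
Fe is in group 8, so Fe²⁺ is d⁶ (8 − 2 = 6).
The d⁶ electrons fill as t₂g⁴ eg².
Orbital CFSE = 4(-0.4) + 2(0.6) = -0.4Δ₀ = -0.4 × 13420 = -5368 cm⁻¹.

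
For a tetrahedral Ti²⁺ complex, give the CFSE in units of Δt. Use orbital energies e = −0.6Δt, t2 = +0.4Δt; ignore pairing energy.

-1.2 Δt

Group 4 minus oxidation state +2 gives a d² configuration for Ti²⁺.
Tetrahedral fields are weak (Δₜ ≈ 4/9 Δₒ), so electrons fill high-spin.
Configuration: e^2 t2^0.
CFSE = 2(-0.6Δt) + 0(0.4Δt) = -1.2Δt + 0.0Δt = -1.2Δt.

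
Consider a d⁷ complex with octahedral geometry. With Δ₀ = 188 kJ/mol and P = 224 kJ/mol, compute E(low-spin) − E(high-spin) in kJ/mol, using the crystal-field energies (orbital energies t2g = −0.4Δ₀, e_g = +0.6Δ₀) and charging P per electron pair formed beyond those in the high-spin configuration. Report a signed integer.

High-spin d⁷ fills as t2g^5 e_g^2 with CFSE 5(−0.4) + 2(+0.6) = -0.8Δ₀ = -150 kJ/mol.
Low-spin: t2g^6 e_g^1, orbital CFSE = -1.8Δ₀ = -338 kJ/mol; plus 1 excess pair × P = +224 kJ/mol; total -114 kJ/mol.
Thus E(LS) − E(HS) = 36 kJ/mol.

36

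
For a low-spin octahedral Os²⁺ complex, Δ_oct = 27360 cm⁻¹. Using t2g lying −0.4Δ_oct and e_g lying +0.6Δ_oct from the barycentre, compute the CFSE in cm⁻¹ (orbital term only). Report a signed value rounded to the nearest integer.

Os sits in group 8; removing 2 electrons leaves Os²⁺ with 8 − 2 = 6 d electrons.
The d⁶ electrons fill as t2g^6 e_g^0.
The orbital stabilization is -2.4Δ_oct = -2.4 × 27360 = -65664 cm⁻¹.

-65664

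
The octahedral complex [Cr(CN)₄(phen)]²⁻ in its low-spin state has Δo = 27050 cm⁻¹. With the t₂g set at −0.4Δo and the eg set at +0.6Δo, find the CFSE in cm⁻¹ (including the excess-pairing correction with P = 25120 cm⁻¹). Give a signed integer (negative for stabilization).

-18160

Ligand charges: 4×(-1) from CN⁻ and 1×(+0) from phen sum to -4; with overall charge -2, Cr is +2.
Cr²⁺: group 6, so d-count = 6 − 2 = 4.
The d⁴ electrons fill as t₂g⁴ eg⁰.
Orbital CFSE = 4(-0.4) + 0(0.6) = -1.6Δo = -1.6 × 27050 = -43280 cm⁻¹.
High-spin d⁴ would be t₂g³ eg¹ with 0 pairs; low-spin has 1, so 1 excess pair costs +1P = +25120 cm⁻¹.
Overall CFSE = -43280 + 25120 = -18160 cm⁻¹.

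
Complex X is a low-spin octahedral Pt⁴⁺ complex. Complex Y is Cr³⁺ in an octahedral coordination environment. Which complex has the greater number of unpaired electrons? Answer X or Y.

X: Group 10 minus oxidation state +4 gives a d⁶ configuration for Pt⁴⁺; t2g^6 e_g^0 → 0 unpaired.
Y: Group 6 minus oxidation state +3 gives a d³ configuration for Cr³⁺; For octahedral d³ the high- and low-spin configurations coincide; t2g^3 e_g^0 → 3 unpaired.
So Y has more unpaired electrons.

Y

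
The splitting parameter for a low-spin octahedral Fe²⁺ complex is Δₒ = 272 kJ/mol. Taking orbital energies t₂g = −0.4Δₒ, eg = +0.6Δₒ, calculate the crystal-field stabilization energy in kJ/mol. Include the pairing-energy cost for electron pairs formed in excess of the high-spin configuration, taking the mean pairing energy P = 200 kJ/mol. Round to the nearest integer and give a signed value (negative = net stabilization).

Fe is in group 8, so Fe²⁺ is d⁶ (8 − 2 = 6).
Configuration: t₂g⁶ eg⁰.
The orbital stabilization is -2.4Δₒ = -2.4 × 272 = -653 kJ/mol.
Relative to high-spin t₂g⁴ eg² (1 paired), the low-spin configuration has 2 additional pairs, contributing +2 × 200 = +400 kJ/mol.
Overall CFSE = -653 + 400 = -253 kJ/mol.

-253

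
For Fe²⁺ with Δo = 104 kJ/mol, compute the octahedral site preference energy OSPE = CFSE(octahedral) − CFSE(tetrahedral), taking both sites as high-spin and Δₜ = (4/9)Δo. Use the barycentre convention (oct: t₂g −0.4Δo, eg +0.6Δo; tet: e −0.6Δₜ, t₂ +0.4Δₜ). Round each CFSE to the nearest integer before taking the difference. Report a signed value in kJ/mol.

-14

Group 8 minus oxidation state +2 gives a d⁶ configuration for Fe²⁺.
Octahedral high-spin t₂g⁴ eg²: CFSE = -0.4 × 104 = -42 kJ/mol.
In a tetrahedral site the filling is e³ t₂³: CFSE(tet) = -0.6Δₜ = -0.6 × (4/9)(104) = -28 kJ/mol.
OSPE = CFSE(oct) − CFSE(tet) = -42 − (-28) = -14 kJ/mol.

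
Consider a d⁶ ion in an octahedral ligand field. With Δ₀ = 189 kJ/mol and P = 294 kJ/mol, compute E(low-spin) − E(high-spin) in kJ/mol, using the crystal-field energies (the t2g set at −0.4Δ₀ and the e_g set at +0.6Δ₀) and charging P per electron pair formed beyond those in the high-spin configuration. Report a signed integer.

High-spin: t2g^4 e_g^2, CFSE = -0.4Δ₀ = -76 kJ/mol.
Low-spin t2g^6 e_g^0 gives -2.4Δ₀ = -454 kJ/mol, but forming 2 extra pairs costs 2P = 588 kJ/mol, so E(LS) = -454 + 588 = 134 kJ/mol.
E(LS) − E(HS) = 134 − (-76) = 210 kJ/mol.

210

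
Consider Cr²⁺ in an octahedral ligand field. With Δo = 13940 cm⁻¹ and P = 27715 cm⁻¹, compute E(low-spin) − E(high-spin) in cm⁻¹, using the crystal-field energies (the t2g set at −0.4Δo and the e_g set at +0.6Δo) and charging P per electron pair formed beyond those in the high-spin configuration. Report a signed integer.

13775

Cr is in group 6, so Cr²⁺ is d⁴ (6 − 2 = 4).
High-spin d⁴ fills as t2g^3 e_g^1 with CFSE 3(−0.4) + 1(+0.6) = -0.6Δo = -8364 cm⁻¹.
Low-spin t2g^4 e_g^0 gives -1.6Δo = -22304 cm⁻¹, but forming 1 extra pair costs 1P = 27715 cm⁻¹, so E(LS) = -22304 + 27715 = 5411 cm⁻¹.
E(LS) − E(HS) = 5411 − (-8364) = 13775 cm⁻¹.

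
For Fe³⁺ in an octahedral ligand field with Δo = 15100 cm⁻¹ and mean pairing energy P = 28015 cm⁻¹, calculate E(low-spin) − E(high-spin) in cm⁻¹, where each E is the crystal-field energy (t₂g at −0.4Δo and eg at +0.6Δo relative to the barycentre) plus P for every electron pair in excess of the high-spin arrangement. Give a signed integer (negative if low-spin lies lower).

Group 8 minus oxidation state +3 gives a d⁵ configuration for Fe³⁺.
In the high-spin limit (t₂g³ eg²) the orbital term is 0.0Δo = 0 cm⁻¹, with no excess pairing.
For low-spin the configuration is t₂g⁵ eg⁰: orbital energy -2.0 × 15100 = -30200 cm⁻¹, and 2 additional pairs relative to high-spin add 56030 cm⁻¹, giving 25830 cm⁻¹.
Thus E(LS) − E(HS) = 25830 cm⁻¹.

25830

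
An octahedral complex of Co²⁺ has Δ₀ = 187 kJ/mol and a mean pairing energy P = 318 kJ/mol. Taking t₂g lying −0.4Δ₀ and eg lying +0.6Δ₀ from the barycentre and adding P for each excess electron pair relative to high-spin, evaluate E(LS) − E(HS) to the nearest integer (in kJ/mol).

Co sits in group 9; removing 2 electrons leaves Co²⁺ with 9 − 2 = 7 d electrons.
High-spin d⁷ fills as t₂g⁵ eg² with CFSE 5(−0.4) + 2(+0.6) = -0.8Δ₀ = -150 kJ/mol.
For low-spin the configuration is t₂g⁶ eg¹: orbital energy -1.8 × 187 = -337 kJ/mol, and 1 additional pair relative to high-spin adds 318 kJ/mol, giving -19 kJ/mol.
Thus E(LS) − E(HS) = 131 kJ/mol.

131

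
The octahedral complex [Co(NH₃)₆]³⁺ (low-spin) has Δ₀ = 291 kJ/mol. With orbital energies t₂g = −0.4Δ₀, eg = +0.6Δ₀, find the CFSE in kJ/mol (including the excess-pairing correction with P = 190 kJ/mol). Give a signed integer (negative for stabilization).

-318

NH₃ is neutral, so the +3 overall charge sits on Co: oxidation state +3.
Co sits in group 9; removing 3 electrons leaves Co³⁺ with 9 − 3 = 6 d electrons.
The d⁶ electrons fill as t₂g⁶ eg⁰.
CFSE(orbital) = 6×(-0.4Δ₀) + 0×(0.6Δ₀) = -2.4Δ₀; with Δ₀ = 291 kJ/mol that is -698 kJ/mol.
Relative to high-spin t₂g⁴ eg² (1 paired), the low-spin configuration has 2 additional pairs, contributing +2 × 190 = +380 kJ/mol.
Net CFSE = -698 + 380 = -318 kJ/mol.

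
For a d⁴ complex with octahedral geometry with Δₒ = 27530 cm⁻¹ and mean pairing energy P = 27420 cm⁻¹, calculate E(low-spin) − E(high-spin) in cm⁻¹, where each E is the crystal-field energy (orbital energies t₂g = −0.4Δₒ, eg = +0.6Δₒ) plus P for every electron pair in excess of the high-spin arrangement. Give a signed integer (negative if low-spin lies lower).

-110

In the high-spin limit (t₂g³ eg¹) the orbital term is -0.6Δₒ = -16518 cm⁻¹, with no excess pairing.
Low-spin: t₂g⁴ eg⁰, orbital CFSE = -1.6Δₒ = -44048 cm⁻¹; plus 1 excess pair × P = +27420 cm⁻¹; total -16628 cm⁻¹.
E(LS) − E(HS) = -16628 − (-16518) = -110 cm⁻¹.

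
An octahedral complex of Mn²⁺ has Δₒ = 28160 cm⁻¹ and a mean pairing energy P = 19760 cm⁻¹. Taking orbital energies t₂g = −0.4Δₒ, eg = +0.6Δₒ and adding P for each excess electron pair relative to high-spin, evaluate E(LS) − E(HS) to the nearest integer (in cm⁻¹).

Mn²⁺: group 7, so d-count = 7 − 2 = 5.
High-spin: t₂g³ eg², CFSE = 0.0Δₒ = 0 cm⁻¹.
Low-spin t₂g⁵ eg⁰ gives -2.0Δₒ = -56320 cm⁻¹, but forming 2 extra pairs costs 2P = 39520 cm⁻¹, so E(LS) = -56320 + 39520 = -16800 cm⁻¹.
E(LS) − E(HS) = -16800 − (0) = -16800 cm⁻¹.

-16800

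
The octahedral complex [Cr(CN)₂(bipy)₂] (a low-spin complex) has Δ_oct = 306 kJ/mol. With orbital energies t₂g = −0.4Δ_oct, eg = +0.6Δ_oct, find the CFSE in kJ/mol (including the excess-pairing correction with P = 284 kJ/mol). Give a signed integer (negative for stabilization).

Ligand charges: 2×(-1) from CN⁻ and 2×(+0) from bipy sum to -2; with overall charge +0, Cr is +2.
Group 6 minus oxidation state +2 gives a d⁴ configuration for Cr²⁺.
The d⁴ electrons fill as t₂g⁴ eg⁰.
CFSE(orbital) = 4×(-0.4Δ_oct) + 0×(0.6Δ_oct) = -1.6Δ_oct; with Δ_oct = 306 kJ/mol that is -490 kJ/mol.
Pairing penalty: 1 pair vs 0 in the high-spin reference → 1 extra × P = 284 kJ/mol.
Overall CFSE = -490 + 284 = -206 kJ/mol.

-206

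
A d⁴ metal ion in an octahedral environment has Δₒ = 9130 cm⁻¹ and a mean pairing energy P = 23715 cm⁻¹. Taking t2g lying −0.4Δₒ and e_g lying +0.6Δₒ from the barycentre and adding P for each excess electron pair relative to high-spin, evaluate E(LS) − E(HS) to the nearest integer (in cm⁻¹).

In the high-spin limit (t2g^3 e_g^1) the orbital term is -0.6Δₒ = -5478 cm⁻¹, with no excess pairing.
Low-spin t2g^4 e_g^0 gives -1.6Δₒ = -14608 cm⁻¹, but forming 1 extra pair costs 1P = 23715 cm⁻¹, so E(LS) = -14608 + 23715 = 9107 cm⁻¹.
The difference is 9107 − (-5478) = 14585 cm⁻¹, so high-spin lies lower.

14585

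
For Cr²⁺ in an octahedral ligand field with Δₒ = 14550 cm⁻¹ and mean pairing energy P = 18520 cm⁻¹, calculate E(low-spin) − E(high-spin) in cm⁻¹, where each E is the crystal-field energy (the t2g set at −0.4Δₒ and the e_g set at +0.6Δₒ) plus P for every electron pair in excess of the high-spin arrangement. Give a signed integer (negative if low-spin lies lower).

3970

Cr sits in group 6; removing 2 electrons leaves Cr²⁺ with 6 − 2 = 4 d electrons.
High-spin: t2g^3 e_g^1, CFSE = -0.6Δₒ = -8730 cm⁻¹.
For low-spin the configuration is t2g^4 e_g^0: orbital energy -1.6 × 14550 = -23280 cm⁻¹, and 1 additional pair relative to high-spin adds 18520 cm⁻¹, giving -4760 cm⁻¹.
The difference is -4760 − (-8730) = 3970 cm⁻¹, so high-spin lies lower.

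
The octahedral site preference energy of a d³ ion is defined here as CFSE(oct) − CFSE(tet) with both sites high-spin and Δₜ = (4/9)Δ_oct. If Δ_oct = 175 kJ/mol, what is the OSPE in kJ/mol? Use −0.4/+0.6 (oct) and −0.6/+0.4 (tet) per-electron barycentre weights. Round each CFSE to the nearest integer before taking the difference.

In an octahedral site d³ (HS) is t2g^3 e_g^0, giving CFSE(oct) = -1.2Δ_oct = -210 kJ/mol.
Tetrahedral: e^2 t2^1, CFSE = 2(−0.6) + 1(+0.4) = -0.8Δₜ = -0.8 × (4/9) × 175 = -62 kJ/mol.
OSPE = CFSE(oct) − CFSE(tet) = -210 − (-62) = -148 kJ/mol.

-148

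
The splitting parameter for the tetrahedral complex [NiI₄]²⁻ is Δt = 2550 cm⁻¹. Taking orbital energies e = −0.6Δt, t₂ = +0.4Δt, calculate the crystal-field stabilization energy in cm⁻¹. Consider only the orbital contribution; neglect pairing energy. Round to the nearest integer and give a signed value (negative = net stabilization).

-2040

Each I⁻ contributes -1; 4 × (-1) = -4. With overall charge -2, Ni is in the +2 oxidation state.
Group 10 minus oxidation state +2 gives a d⁸ configuration for Ni²⁺.
With tetrahedral geometry the complex is necessarily high-spin.
Electron filling gives e⁴ t₂⁴.
CFSE(orbital) = 4×(-0.6Δt) + 4×(0.4Δt) = -0.8Δt; with Δt = 2550 cm⁻¹ that is -2040 cm⁻¹.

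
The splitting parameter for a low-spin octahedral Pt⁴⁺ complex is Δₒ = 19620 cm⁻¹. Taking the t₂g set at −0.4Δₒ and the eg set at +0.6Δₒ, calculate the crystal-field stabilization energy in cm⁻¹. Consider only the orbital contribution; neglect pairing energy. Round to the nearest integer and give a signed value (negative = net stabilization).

-47088

Pt is in group 10, so Pt⁴⁺ is d⁶ (10 − 4 = 6).
Configuration: t₂g⁶ eg⁰.
CFSE(orbital) = 6×(-0.4Δₒ) + 0×(0.6Δₒ) = -2.4Δₒ; with Δₒ = 19620 cm⁻¹ that is -47088 cm⁻¹.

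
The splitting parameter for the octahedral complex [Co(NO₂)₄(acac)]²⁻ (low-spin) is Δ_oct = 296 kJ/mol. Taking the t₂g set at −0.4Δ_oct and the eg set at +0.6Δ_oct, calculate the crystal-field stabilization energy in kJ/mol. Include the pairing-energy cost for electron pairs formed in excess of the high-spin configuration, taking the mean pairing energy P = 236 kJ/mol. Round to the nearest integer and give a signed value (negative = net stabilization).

Ligand charges: 4×(-1) from NO₂⁻ and 1×(-1) from acac⁻ sum to -5; with overall charge -2, Co is +3.
Co is in group 9, so Co³⁺ is d⁶ (9 − 3 = 6).
The d⁶ electrons fill as t₂g⁶ eg⁰.
The orbital stabilization is -2.4Δ_oct = -2.4 × 296 = -710 kJ/mol.
Pairing penalty: 3 pairs vs 1 in the high-spin reference → 2 extra × P = 472 kJ/mol.
Combining: -710 + 472 = -238 kJ/mol.

-238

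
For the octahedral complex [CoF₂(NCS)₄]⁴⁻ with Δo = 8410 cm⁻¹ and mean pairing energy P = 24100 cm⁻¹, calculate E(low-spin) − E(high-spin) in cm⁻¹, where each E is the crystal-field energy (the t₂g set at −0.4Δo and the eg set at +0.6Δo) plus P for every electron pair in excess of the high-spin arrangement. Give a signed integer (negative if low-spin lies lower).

15690

Ligand charges: 2×(-1) from F⁻ and 4×(-1) from NCS⁻ sum to -6; with overall charge -4, Co is +2.
Group 9 minus oxidation state +2 gives a d⁷ configuration for Co²⁺.
In the high-spin limit (t₂g⁵ eg²) the orbital term is -0.8Δo = -6728 cm⁻¹, with no excess pairing.
Low-spin: t₂g⁶ eg¹, orbital CFSE = -1.8Δo = -15138 cm⁻¹; plus 1 excess pair × P = +24100 cm⁻¹; total 8962 cm⁻¹.
The difference is 8962 − (-6728) = 15690 cm⁻¹, so high-spin lies lower.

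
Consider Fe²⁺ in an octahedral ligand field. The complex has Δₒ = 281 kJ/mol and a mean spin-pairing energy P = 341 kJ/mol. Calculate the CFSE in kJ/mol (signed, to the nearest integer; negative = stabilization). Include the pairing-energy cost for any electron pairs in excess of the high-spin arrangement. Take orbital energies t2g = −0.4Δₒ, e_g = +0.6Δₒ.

-112

Fe²⁺: group 8, so d-count = 8 − 2 = 6.
Since Δₒ = 281 kJ/mol < P = 341 kJ/mol, the complex adopts the high-spin configuration.
Filling d⁶ accordingly: t2g^4 e_g^2.
Orbital CFSE = -0.4Δₒ = -0.4 × 281 = -112 kJ/mol.
High-spin has no excess pairs, so no pairing correction applies.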